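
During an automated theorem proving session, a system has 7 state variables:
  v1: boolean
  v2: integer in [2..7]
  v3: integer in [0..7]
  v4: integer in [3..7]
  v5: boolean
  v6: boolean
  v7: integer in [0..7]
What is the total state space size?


State space = product of domain sizes of all variables.
Domain sizes:
  v1 (boolean): 2
  v2 (integer in [2..7]): 6
  v3 (integer in [0..7]): 8
  v4 (integer in [3..7]): 5
  v5 (boolean): 2
  v6 (boolean): 2
  v7 (integer in [0..7]): 8
Product = 2 * 6 * 8 * 5 * 2 * 2 * 8 = 15360

15360


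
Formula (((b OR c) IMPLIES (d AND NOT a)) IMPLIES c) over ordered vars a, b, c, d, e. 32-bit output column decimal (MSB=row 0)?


Formula: (((b OR c) IMPLIES (d AND NOT a)) IMPLIES c) over a, b, c, d, e (32 rows)
Evaluate each row (bits = a,b,c,d,e, MSB first):
  row 0 [00000]: (((0 OR 0) IMPLIES (0 AND NOT 0)) IMPLIES 0) -> 0
  row 1 [00001]: (((0 OR 0) IMPLIES (0 AND NOT 0)) IMPLIES 0) -> 0
  row 2 [00010]: (((0 OR 0) IMPLIES (1 AND NOT 0)) IMPLIES 0) -> 0
  row 3 [00011]: (((0 OR 0) IMPLIES (1 AND NOT 0)) IMPLIES 0) -> 0
  row 4 [00100]: (((0 OR 1) IMPLIES (0 AND NOT 0)) IMPLIES 1) -> 1
  row 5 [00101]: (((0 OR 1) IMPLIES (0 AND NOT 0)) IMPLIES 1) -> 1
  row 6 [00110]: (((0 OR 1) IMPLIES (1 AND NOT 0)) IMPLIES 1) -> 1
  row 7 [00111]: (((0 OR 1) IMPLIES (1 AND NOT 0)) IMPLIES 1) -> 1
  row 8 [01000]: (((1 OR 0) IMPLIES (0 AND NOT 0)) IMPLIES 0) -> 1
  row 9 [01001]: (((1 OR 0) IMPLIES (0 AND NOT 0)) IMPLIES 0) -> 1
  row 10 [01010]: (((1 OR 0) IMPLIES (1 AND NOT 0)) IMPLIES 0) -> 0
  row 11 [01011]: (((1 OR 0) IMPLIES (1 AND NOT 0)) IMPLIES 0) -> 0
  row 12 [01100]: (((1 OR 1) IMPLIES (0 AND NOT 0)) IMPLIES 1) -> 1
  row 13 [01101]: (((1 OR 1) IMPLIES (0 AND NOT 0)) IMPLIES 1) -> 1
  row 14 [01110]: (((1 OR 1) IMPLIES (1 AND NOT 0)) IMPLIES 1) -> 1
  row 15 [01111]: (((1 OR 1) IMPLIES (1 AND NOT 0)) IMPLIES 1) -> 1
  row 16 [10000]: (((0 OR 0) IMPLIES (0 AND NOT 1)) IMPLIES 0) -> 0
  row 17 [10001]: (((0 OR 0) IMPLIES (0 AND NOT 1)) IMPLIES 0) -> 0
  row 18 [10010]: (((0 OR 0) IMPLIES (1 AND NOT 1)) IMPLIES 0) -> 0
  row 19 [10011]: (((0 OR 0) IMPLIES (1 AND NOT 1)) IMPLIES 0) -> 0
  row 20 [10100]: (((0 OR 1) IMPLIES (0 AND NOT 1)) IMPLIES 1) -> 1
  row 21 [10101]: (((0 OR 1) IMPLIES (0 AND NOT 1)) IMPLIES 1) -> 1
  row 22 [10110]: (((0 OR 1) IMPLIES (1 AND NOT 1)) IMPLIES 1) -> 1
  row 23 [10111]: (((0 OR 1) IMPLIES (1 AND NOT 1)) IMPLIES 1) -> 1
  row 24 [11000]: (((1 OR 0) IMPLIES (0 AND NOT 1)) IMPLIES 0) -> 1
  row 25 [11001]: (((1 OR 0) IMPLIES (0 AND NOT 1)) IMPLIES 0) -> 1
  row 26 [11010]: (((1 OR 0) IMPLIES (1 AND NOT 1)) IMPLIES 0) -> 1
  row 27 [11011]: (((1 OR 0) IMPLIES (1 AND NOT 1)) IMPLIES 0) -> 1
  row 28 [11100]: (((1 OR 1) IMPLIES (0 AND NOT 1)) IMPLIES 1) -> 1
  row 29 [11101]: (((1 OR 1) IMPLIES (0 AND NOT 1)) IMPLIES 1) -> 1
  row 30 [11110]: (((1 OR 1) IMPLIES (1 AND NOT 1)) IMPLIES 1) -> 1
  row 31 [11111]: (((1 OR 1) IMPLIES (1 AND NOT 1)) IMPLIES 1) -> 1
Full result column, 4 rows per line (a,b,c fixed per line; d,e runs 00..11 left to right):
  rows 0-3 [a,b,c=000]: 0000  = hex 0
  rows 4-7 [a,b,c=001]: 1111  = hex F
  rows 8-11 [a,b,c=010]: 1100  = hex C
  rows 12-15 [a,b,c=011]: 1111  = hex F
  rows 16-19 [a,b,c=100]: 0000  = hex 0
  rows 20-23 [a,b,c=101]: 1111  = hex F
  rows 24-27 [a,b,c=110]: 1111  = hex F
  rows 28-31 [a,b,c=111]: 1111  = hex F
Output column (row 0 .. row 31) = 00001111110011110000111111111111
Output column grouped in 4s = 0000 1111 1100 1111 0000 1111 1111 1111 = 0x0FCF0FFF
Convert to decimal digit by digit (value = value*16 + digit):
  0 -> 0
  0*16 + 15 (F) = 15
  15*16 + 12 (C) = 252
  252*16 + 15 (F) = 4047
  4047*16 + 0 = 64752
  64752*16 + 15 (F) = 1036047
  1036047*16 + 15 (F) = 16576767
  16576767*16 + 15 (F) = 265228287
Decimal = 265228287

265228287


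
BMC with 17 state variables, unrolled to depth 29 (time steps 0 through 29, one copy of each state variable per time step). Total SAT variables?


BMC unrolls to depth k, creating one copy of each state var for steps 0..k.
Step count = 29 + 1 = 30 (steps 0 through 29)
Vars per step = 17
Total = 17 * 30 = 510

510


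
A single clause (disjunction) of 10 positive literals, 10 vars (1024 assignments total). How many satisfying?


Step 1: Total=2^10=1024
Step 2: Unsat when all 10 false: 2^0=1
Step 3: Sat=1024-1=1023

1023


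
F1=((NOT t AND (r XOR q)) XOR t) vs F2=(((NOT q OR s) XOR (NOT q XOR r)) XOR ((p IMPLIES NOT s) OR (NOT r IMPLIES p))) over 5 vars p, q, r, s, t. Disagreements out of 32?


F1 = ((NOT t AND (r XOR q)) XOR t)
F2 = (((NOT q OR s) XOR (NOT q XOR r)) XOR ((p IMPLIES NOT s) OR (NOT r IMPLIES p)))
Evaluate both on each of 32 rows (bits = p,q,r,s,t):
  row 0 [00000]: F1=0 F2=1 (differ) -> 1
  row 1 [00001]: F1=1 F2=1 -> 0
  row 2 [00010]: F1=0 F2=1 (differ) -> 1
  row 3 [00011]: F1=1 F2=1 -> 0
  row 4 [00100]: F1=1 F2=0 (differ) -> 1
  row 5 [00101]: F1=1 F2=0 (differ) -> 1
  row 6 [00110]: F1=1 F2=0 (differ) -> 1
  row 7 [00111]: F1=1 F2=0 (differ) -> 1
  row 8 [01000]: F1=1 F2=1 -> 0
  row 9 [01001]: F1=1 F2=1 -> 0
  row 10 [01010]: F1=1 F2=0 (differ) -> 1
  row 11 [01011]: F1=1 F2=0 (differ) -> 1
  row 12 [01100]: F1=0 F2=0 -> 0
  row 13 [01101]: F1=1 F2=0 (differ) -> 1
  row 14 [01110]: F1=0 F2=1 (differ) -> 1
  row 15 [01111]: F1=1 F2=1 -> 0
  row 16 [10000]: F1=0 F2=1 (differ) -> 1
  row 17 [10001]: F1=1 F2=1 -> 0
  row 18 [10010]: F1=0 F2=1 (differ) -> 1
  row 19 [10011]: F1=1 F2=1 -> 0
  row 20 [10100]: F1=1 F2=0 (differ) -> 1
  row 21 [10101]: F1=1 F2=0 (differ) -> 1
  row 22 [10110]: F1=1 F2=0 (differ) -> 1
  row 23 [10111]: F1=1 F2=0 (differ) -> 1
  row 24 [11000]: F1=1 F2=1 -> 0
  row 25 [11001]: F1=1 F2=1 -> 0
  row 26 [11010]: F1=1 F2=0 (differ) -> 1
  row 27 [11011]: F1=1 F2=0 (differ) -> 1
  row 28 [11100]: F1=0 F2=0 -> 0
  row 29 [11101]: F1=1 F2=0 (differ) -> 1
  row 30 [11110]: F1=0 F2=1 (differ) -> 1
  row 31 [11111]: F1=1 F2=1 -> 0
Full result column, 8 rows per line (p,q fixed per line; r,s,t runs 000..111 left to right):
  rows 0-7 [p,q=00]: 10101111  (ones: 6)
  rows 8-15 [p,q=01]: 00110110  (ones: 4)
  rows 16-23 [p,q=10]: 10101111  (ones: 6)
  rows 24-31 [p,q=11]: 00110110  (ones: 4)
Disagreements = 6+4+6+4 = 20

20


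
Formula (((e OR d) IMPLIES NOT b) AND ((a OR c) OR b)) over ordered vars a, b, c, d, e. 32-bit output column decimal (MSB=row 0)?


Formula: (((e OR d) IMPLIES NOT b) AND ((a OR c) OR b)) over a, b, c, d, e (32 rows)
Evaluate each row (bits = a,b,c,d,e, MSB first):
  row 0 [00000]: (((0 OR 0) IMPLIES NOT 0) AND ((0 OR 0) OR 0)) -> 0
  row 1 [00001]: (((1 OR 0) IMPLIES NOT 0) AND ((0 OR 0) OR 0)) -> 0
  row 2 [00010]: (((0 OR 1) IMPLIES NOT 0) AND ((0 OR 0) OR 0)) -> 0
  row 3 [00011]: (((1 OR 1) IMPLIES NOT 0) AND ((0 OR 0) OR 0)) -> 0
  row 4 [00100]: (((0 OR 0) IMPLIES NOT 0) AND ((0 OR 1) OR 0)) -> 1
  row 5 [00101]: (((1 OR 0) IMPLIES NOT 0) AND ((0 OR 1) OR 0)) -> 1
  row 6 [00110]: (((0 OR 1) IMPLIES NOT 0) AND ((0 OR 1) OR 0)) -> 1
  row 7 [00111]: (((1 OR 1) IMPLIES NOT 0) AND ((0 OR 1) OR 0)) -> 1
  row 8 [01000]: (((0 OR 0) IMPLIES NOT 1) AND ((0 OR 0) OR 1)) -> 1
  row 9 [01001]: (((1 OR 0) IMPLIES NOT 1) AND ((0 OR 0) OR 1)) -> 0
  row 10 [01010]: (((0 OR 1) IMPLIES NOT 1) AND ((0 OR 0) OR 1)) -> 0
  row 11 [01011]: (((1 OR 1) IMPLIES NOT 1) AND ((0 OR 0) OR 1)) -> 0
  row 12 [01100]: (((0 OR 0) IMPLIES NOT 1) AND ((0 OR 1) OR 1)) -> 1
  row 13 [01101]: (((1 OR 0) IMPLIES NOT 1) AND ((0 OR 1) OR 1)) -> 0
  row 14 [01110]: (((0 OR 1) IMPLIES NOT 1) AND ((0 OR 1) OR 1)) -> 0
  row 15 [01111]: (((1 OR 1) IMPLIES NOT 1) AND ((0 OR 1) OR 1)) -> 0
  row 16 [10000]: (((0 OR 0) IMPLIES NOT 0) AND ((1 OR 0) OR 0)) -> 1
  row 17 [10001]: (((1 OR 0) IMPLIES NOT 0) AND ((1 OR 0) OR 0)) -> 1
  row 18 [10010]: (((0 OR 1) IMPLIES NOT 0) AND ((1 OR 0) OR 0)) -> 1
  row 19 [10011]: (((1 OR 1) IMPLIES NOT 0) AND ((1 OR 0) OR 0)) -> 1
  row 20 [10100]: (((0 OR 0) IMPLIES NOT 0) AND ((1 OR 1) OR 0)) -> 1
  row 21 [10101]: (((1 OR 0) IMPLIES NOT 0) AND ((1 OR 1) OR 0)) -> 1
  row 22 [10110]: (((0 OR 1) IMPLIES NOT 0) AND ((1 OR 1) OR 0)) -> 1
  row 23 [10111]: (((1 OR 1) IMPLIES NOT 0) AND ((1 OR 1) OR 0)) -> 1
  row 24 [11000]: (((0 OR 0) IMPLIES NOT 1) AND ((1 OR 0) OR 1)) -> 1
  row 25 [11001]: (((1 OR 0) IMPLIES NOT 1) AND ((1 OR 0) OR 1)) -> 0
  row 26 [11010]: (((0 OR 1) IMPLIES NOT 1) AND ((1 OR 0) OR 1)) -> 0
  row 27 [11011]: (((1 OR 1) IMPLIES NOT 1) AND ((1 OR 0) OR 1)) -> 0
  row 28 [11100]: (((0 OR 0) IMPLIES NOT 1) AND ((1 OR 1) OR 1)) -> 1
  row 29 [11101]: (((1 OR 0) IMPLIES NOT 1) AND ((1 OR 1) OR 1)) -> 0
  row 30 [11110]: (((0 OR 1) IMPLIES NOT 1) AND ((1 OR 1) OR 1)) -> 0
  row 31 [11111]: (((1 OR 1) IMPLIES NOT 1) AND ((1 OR 1) OR 1)) -> 0
Full result column, 4 rows per line (a,b,c fixed per line; d,e runs 00..11 left to right):
  rows 0-3 [a,b,c=000]: 0000  = hex 0
  rows 4-7 [a,b,c=001]: 1111  = hex F
  rows 8-11 [a,b,c=010]: 1000  = hex 8
  rows 12-15 [a,b,c=011]: 1000  = hex 8
  rows 16-19 [a,b,c=100]: 1111  = hex F
  rows 20-23 [a,b,c=101]: 1111  = hex F
  rows 24-27 [a,b,c=110]: 1000  = hex 8
  rows 28-31 [a,b,c=111]: 1000  = hex 8
Output column (row 0 .. row 31) = 00001111100010001111111110001000
Output column grouped in 4s = 0000 1111 1000 1000 1111 1111 1000 1000 = 0x0F88FF88
Convert to decimal digit by digit (value = value*16 + digit):
  0 -> 0
  0*16 + 15 (F) = 15
  15*16 + 8 = 248
  248*16 + 8 = 3976
  3976*16 + 15 (F) = 63631
  63631*16 + 15 (F) = 1018111
  1018111*16 + 8 = 16289784
  16289784*16 + 8 = 260636552
Decimal = 260636552

260636552


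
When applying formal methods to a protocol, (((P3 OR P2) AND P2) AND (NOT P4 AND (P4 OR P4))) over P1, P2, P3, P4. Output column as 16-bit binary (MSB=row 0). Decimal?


Formula: (((P3 OR P2) AND P2) AND (NOT P4 AND (P4 OR P4))) over P1, P2, P3, P4 (16 rows)
Evaluate each row (bits = P1,P2,P3,P4, MSB first):
  row 0 [0000]: (((0 OR 0) AND 0) AND (NOT 0 AND (0 OR 0))) -> 0
  row 1 [0001]: (((0 OR 0) AND 0) AND (NOT 1 AND (1 OR 1))) -> 0
  row 2 [0010]: (((1 OR 0) AND 0) AND (NOT 0 AND (0 OR 0))) -> 0
  row 3 [0011]: (((1 OR 0) AND 0) AND (NOT 1 AND (1 OR 1))) -> 0
  row 4 [0100]: (((0 OR 1) AND 1) AND (NOT 0 AND (0 OR 0))) -> 0
  row 5 [0101]: (((0 OR 1) AND 1) AND (NOT 1 AND (1 OR 1))) -> 0
  row 6 [0110]: (((1 OR 1) AND 1) AND (NOT 0 AND (0 OR 0))) -> 0
  row 7 [0111]: (((1 OR 1) AND 1) AND (NOT 1 AND (1 OR 1))) -> 0
  row 8 [1000]: (((0 OR 0) AND 0) AND (NOT 0 AND (0 OR 0))) -> 0
  row 9 [1001]: (((0 OR 0) AND 0) AND (NOT 1 AND (1 OR 1))) -> 0
  row 10 [1010]: (((1 OR 0) AND 0) AND (NOT 0 AND (0 OR 0))) -> 0
  row 11 [1011]: (((1 OR 0) AND 0) AND (NOT 1 AND (1 OR 1))) -> 0
  row 12 [1100]: (((0 OR 1) AND 1) AND (NOT 0 AND (0 OR 0))) -> 0
  row 13 [1101]: (((0 OR 1) AND 1) AND (NOT 1 AND (1 OR 1))) -> 0
  row 14 [1110]: (((1 OR 1) AND 1) AND (NOT 0 AND (0 OR 0))) -> 0
  row 15 [1111]: (((1 OR 1) AND 1) AND (NOT 1 AND (1 OR 1))) -> 0
Full result column, 4 rows per line (P1,P2 fixed per line; P3,P4 runs 00..11 left to right):
  rows 0-3 [P1,P2=00]: 0000  = hex 0
  rows 4-7 [P1,P2=01]: 0000  = hex 0
  rows 8-11 [P1,P2=10]: 0000  = hex 0
  rows 12-15 [P1,P2=11]: 0000  = hex 0
Output column (row 0 .. row 15) = 0000000000000000
Output column grouped in 4s = 0000 0000 0000 0000 = 0x0000
Convert to decimal digit by digit (value = value*16 + digit):
  0 -> 0
  0*16 + 0 = 0
  0*16 + 0 = 0
  0*16 + 0 = 0
Decimal = 0

0


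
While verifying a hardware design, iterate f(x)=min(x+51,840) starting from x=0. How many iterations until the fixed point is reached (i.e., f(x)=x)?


Step 1: x=0, cap=840, increment=51
Step 2: x grows by 51 each step until capped at 840; fixed point is x=840
Step 3: iterations = ceil(840/51) = 17

17


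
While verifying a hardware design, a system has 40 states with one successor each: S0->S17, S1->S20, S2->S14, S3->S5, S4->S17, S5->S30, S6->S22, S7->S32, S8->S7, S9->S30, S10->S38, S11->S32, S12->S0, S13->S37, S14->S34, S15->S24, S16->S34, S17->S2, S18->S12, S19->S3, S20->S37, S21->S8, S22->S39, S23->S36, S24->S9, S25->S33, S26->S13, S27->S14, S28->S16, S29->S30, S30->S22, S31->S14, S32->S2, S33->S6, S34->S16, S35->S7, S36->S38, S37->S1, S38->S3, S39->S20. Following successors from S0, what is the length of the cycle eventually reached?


Trace from S0 until a state repeats:
  S0 -> S17 -> S2 -> S14 -> S34 -> S16 -> S34
S34 first seen at step 4, revisited at step 6.
Cycle length = 6 - 4 = 2

2


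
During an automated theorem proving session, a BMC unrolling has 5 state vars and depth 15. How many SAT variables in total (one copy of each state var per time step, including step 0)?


BMC unrolls to depth k, creating one copy of each state var for steps 0..k.
Step count = 15 + 1 = 16 (steps 0 through 15)
Vars per step = 5
Total = 5 * 16 = 80

80


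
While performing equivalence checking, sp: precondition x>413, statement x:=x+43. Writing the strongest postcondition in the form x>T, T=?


Formula: sp(P, x:=E) = exists old_x. (x = E[old_x/x]) AND P[old_x/x] (old_x is the value of x before the assignment; eliminate old_x by solving x = E[old_x/x] for old_x)
Step 1: Precondition P: x>413, i.e. old_x > 413
Step 2: Assignment gives x = old_x + 43, so old_x = x - 43
Step 3: Substitute into P: x - 43 > 413
Step 4: Simplify: x > 413+43 = 456

456


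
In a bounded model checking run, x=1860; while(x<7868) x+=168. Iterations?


Step 1: x goes from 1860 toward 7868 by 168; the body runs while x<7868, so iterations = ceil((bound-start)/step)
Step 2: Distance=6008
Step 3: ceil(6008/168)=36

36


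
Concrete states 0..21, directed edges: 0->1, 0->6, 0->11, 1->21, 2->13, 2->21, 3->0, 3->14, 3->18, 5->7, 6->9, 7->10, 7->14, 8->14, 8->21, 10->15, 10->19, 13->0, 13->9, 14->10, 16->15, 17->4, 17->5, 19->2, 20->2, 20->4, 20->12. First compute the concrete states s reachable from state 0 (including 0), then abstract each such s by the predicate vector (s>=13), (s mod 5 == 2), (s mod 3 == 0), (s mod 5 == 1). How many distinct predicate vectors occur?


BFS from 0:
Concrete reachable: {0, 1, 6, 9, 11, 21}
Abstract via predicates (s>=13), (s mod 5 == 2), (s mod 3 == 0), (s mod 5 == 1):
  (0,0,0,1) <- {1, 11}
  (0,0,1,0) <- {0, 9}
  (0,0,1,1) <- {6}
  (1,0,1,1) <- {21}
Distinct abstract states = 4

4


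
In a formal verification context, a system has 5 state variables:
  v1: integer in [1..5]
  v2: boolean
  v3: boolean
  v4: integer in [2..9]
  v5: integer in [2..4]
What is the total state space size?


State space = product of domain sizes of all variables.
Domain sizes:
  v1 (integer in [1..5]): 5
  v2 (boolean): 2
  v3 (boolean): 2
  v4 (integer in [2..9]): 8
  v5 (integer in [2..4]): 3
Product = 5 * 2 * 2 * 8 * 3 = 480

480


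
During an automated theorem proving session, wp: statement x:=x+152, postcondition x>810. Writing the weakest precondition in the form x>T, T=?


Formula: wp(x:=E, P) = P[E/x] (substitute E for x in postcondition)
Step 1: Postcondition: x>810
Step 2: Substitute x+152 for x: x+152>810
Step 3: Solve for x: x > 810-152 = 658

658


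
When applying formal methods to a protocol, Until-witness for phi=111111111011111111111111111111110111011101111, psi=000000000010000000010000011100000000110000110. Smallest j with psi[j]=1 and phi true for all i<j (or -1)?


(phi U psi) at 0: need smallest j with psi[j]=1 and phi[i]=1 for all i in [0,j).
Scan from step 0:
  step 0: phi=1, psi=0 -> continue
  step 1: phi=1, psi=0 -> continue
  step 2: phi=1, psi=0 -> continue
  step 3: phi=1, psi=0 -> continue
  step 9: phi=0 -> phi-prefix broken from here
  step 10: psi=1 but phi already failed -> not a witness
  step 19: psi=1 but phi already failed -> not a witness
  step 25: psi=1 but phi already failed -> not a witness
  step 26: psi=1 but phi already failed -> not a witness
  step 27: psi=1 but phi already failed -> not a witness
  step 36: psi=1 but phi already failed -> not a witness
  step 37: psi=1 but phi already failed -> not a witness
  step 42: psi=1 but phi already failed -> not a witness
  step 43: psi=1 but phi already failed -> not a witness
  end of trace: no witness -> -1
Witness step = -1

-1


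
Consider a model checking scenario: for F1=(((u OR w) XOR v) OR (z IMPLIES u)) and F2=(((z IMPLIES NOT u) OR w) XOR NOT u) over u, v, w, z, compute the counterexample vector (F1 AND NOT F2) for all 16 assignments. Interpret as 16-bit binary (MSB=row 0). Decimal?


F1 = (((u OR w) XOR v) OR (z IMPLIES u))
F2 = (((z IMPLIES NOT u) OR w) XOR NOT u)
Counterexample to F1=>F2 is where F1=1 and F2=0.
Evaluate each row (bits = u,v,w,z, MSB first):
  row 0 [0000]: F1=1 F2=0 -> F1&~F2 -> 1
  row 1 [0001]: F1=0 F2=0 -> F1&~F2 -> 0
  row 2 [0010]: F1=1 F2=0 -> F1&~F2 -> 1
  row 3 [0011]: F1=1 F2=0 -> F1&~F2 -> 1
  row 4 [0100]: F1=1 F2=0 -> F1&~F2 -> 1
  row 5 [0101]: F1=1 F2=0 -> F1&~F2 -> 1
  row 6 [0110]: F1=1 F2=0 -> F1&~F2 -> 1
  row 7 [0111]: F1=0 F2=0 -> F1&~F2 -> 0
  row 8 [1000]: F1=1 F2=1 -> F1&~F2 -> 0
  row 9 [1001]: F1=1 F2=0 -> F1&~F2 -> 1
  row 10 [1010]: F1=1 F2=1 -> F1&~F2 -> 0
  row 11 [1011]: F1=1 F2=1 -> F1&~F2 -> 0
  row 12 [1100]: F1=1 F2=1 -> F1&~F2 -> 0
  row 13 [1101]: F1=1 F2=0 -> F1&~F2 -> 1
  row 14 [1110]: F1=1 F2=1 -> F1&~F2 -> 0
  row 15 [1111]: F1=1 F2=1 -> F1&~F2 -> 0
Full result column, 4 rows per line (u,v fixed per line; w,z runs 00..11 left to right):
  rows 0-3 [u,v=00]: 1011  = hex B
  rows 4-7 [u,v=01]: 1110  = hex E
  rows 8-11 [u,v=10]: 0100  = hex 4
  rows 12-15 [u,v=11]: 0100  = hex 4
Counterexample vector (row 0 .. row 15) = 1011111001000100
Output column grouped in 4s = 1011 1110 0100 0100 = 0xBE44
Convert to decimal digit by digit (value = value*16 + digit):
  B -> 11
  11*16 + 14 (E) = 190
  190*16 + 4 = 3044
  3044*16 + 4 = 48708
Decimal = 48708

48708


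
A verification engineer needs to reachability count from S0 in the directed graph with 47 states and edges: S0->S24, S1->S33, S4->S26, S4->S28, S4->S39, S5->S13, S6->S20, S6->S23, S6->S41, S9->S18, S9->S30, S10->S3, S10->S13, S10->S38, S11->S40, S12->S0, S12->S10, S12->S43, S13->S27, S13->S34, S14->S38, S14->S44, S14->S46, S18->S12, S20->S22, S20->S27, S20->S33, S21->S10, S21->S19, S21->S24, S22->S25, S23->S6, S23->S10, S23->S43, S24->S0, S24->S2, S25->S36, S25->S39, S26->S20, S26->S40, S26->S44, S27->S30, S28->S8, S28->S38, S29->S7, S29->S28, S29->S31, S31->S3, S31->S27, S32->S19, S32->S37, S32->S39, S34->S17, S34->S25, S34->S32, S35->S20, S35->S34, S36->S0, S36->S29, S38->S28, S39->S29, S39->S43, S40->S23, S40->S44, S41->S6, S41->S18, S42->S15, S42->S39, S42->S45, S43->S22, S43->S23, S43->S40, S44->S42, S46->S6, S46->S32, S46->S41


BFS from S0:
  layer 0: {S0}
  layer 1: {S24}
  layer 2: {S2}
Reachable set: {S0, S2, S24}
Count = 3

3


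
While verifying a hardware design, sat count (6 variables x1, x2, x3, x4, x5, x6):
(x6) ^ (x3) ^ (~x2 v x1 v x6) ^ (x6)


CNF with 4 clauses over 6 vars (64 assignments).
An assignment satisfies CNF iff every clause has >=1 true literal.
Check each row (bits = x1,x2,x3,x4,x5,x6; clause T/F shown):
  row 0 [000000]: clauses=FFTF -> 0
  row 1 [000001]: clauses=TFTT -> 0
  row 2 [000010]: clauses=FFTF -> 0
  row 3 [000011]: clauses=TFTT -> 0
  row 4 [000100]: clauses=FFTF -> 0
  (every remaining row is evaluated the same way; all 64 results are listed next)
Full result column, 8 rows per line (x1,x2,x3 fixed per line; x4,x5,x6 runs 000..111 left to right):
  rows 0-7 [x1,x2,x3=000]: 00000000  (ones: 0)
  rows 8-15 [x1,x2,x3=001]: 01010101  (ones: 4)
  rows 16-23 [x1,x2,x3=010]: 00000000  (ones: 0)
  rows 24-31 [x1,x2,x3=011]: 01010101  (ones: 4)
  rows 32-39 [x1,x2,x3=100]: 00000000  (ones: 0)
  rows 40-47 [x1,x2,x3=101]: 01010101  (ones: 4)
  rows 48-55 [x1,x2,x3=110]: 00000000  (ones: 0)
  rows 56-63 [x1,x2,x3=111]: 01010101  (ones: 4)
Satisfying assignments = 0+4+0+4+0+4+0+4 = 16

16


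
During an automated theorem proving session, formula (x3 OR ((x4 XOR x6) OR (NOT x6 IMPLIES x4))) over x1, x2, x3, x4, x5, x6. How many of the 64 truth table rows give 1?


Formula: (x3 OR ((x4 XOR x6) OR (NOT x6 IMPLIES x4))) over 6 vars (64 rows)
Evaluate each row (x1, x2, x3, x4, x5, x6 as bits, MSB first):
  row 0 [000000]: (0 OR ((0 XOR 0) OR (NOT 0 IMPLIES 0))) -> 0
  row 1 [000001]: (0 OR ((0 XOR 1) OR (NOT 1 IMPLIES 0))) -> 1
  row 2 [000010]: (0 OR ((0 XOR 0) OR (NOT 0 IMPLIES 0))) -> 0
  row 3 [000011]: (0 OR ((0 XOR 1) OR (NOT 1 IMPLIES 0))) -> 1
  row 4 [000100]: (0 OR ((1 XOR 0) OR (NOT 0 IMPLIES 1))) -> 1
  (every remaining row is evaluated the same way; all 64 results are listed next)
Full result column, 8 rows per line (x1,x2,x3 fixed per line; x4,x5,x6 runs 000..111 left to right):
  rows 0-7 [x1,x2,x3=000]: 01011111  (ones: 6)
  rows 8-15 [x1,x2,x3=001]: 11111111  (ones: 8)
  rows 16-23 [x1,x2,x3=010]: 01011111  (ones: 6)
  rows 24-31 [x1,x2,x3=011]: 11111111  (ones: 8)
  rows 32-39 [x1,x2,x3=100]: 01011111  (ones: 6)
  rows 40-47 [x1,x2,x3=101]: 11111111  (ones: 8)
  rows 48-55 [x1,x2,x3=110]: 01011111  (ones: 6)
  rows 56-63 [x1,x2,x3=111]: 11111111  (ones: 8)
Count of 1-rows = 6+8+6+8+6+8+6+8 = 56

56


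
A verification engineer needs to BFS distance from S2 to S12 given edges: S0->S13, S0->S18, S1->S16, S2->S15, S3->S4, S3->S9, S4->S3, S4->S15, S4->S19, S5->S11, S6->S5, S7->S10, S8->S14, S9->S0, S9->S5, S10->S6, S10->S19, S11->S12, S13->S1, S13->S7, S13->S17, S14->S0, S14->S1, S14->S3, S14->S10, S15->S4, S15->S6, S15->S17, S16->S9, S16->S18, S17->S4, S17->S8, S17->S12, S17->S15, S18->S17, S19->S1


BFS layer-by-layer from S2:
  dist 0: {S2}
  dist 1: {S15}
  dist 2: {S4, S6, S17}
  dist 3: {S3, S5, S8, S12, S19}
  -> S12 reached at distance 3
Shortest path length = 3

3


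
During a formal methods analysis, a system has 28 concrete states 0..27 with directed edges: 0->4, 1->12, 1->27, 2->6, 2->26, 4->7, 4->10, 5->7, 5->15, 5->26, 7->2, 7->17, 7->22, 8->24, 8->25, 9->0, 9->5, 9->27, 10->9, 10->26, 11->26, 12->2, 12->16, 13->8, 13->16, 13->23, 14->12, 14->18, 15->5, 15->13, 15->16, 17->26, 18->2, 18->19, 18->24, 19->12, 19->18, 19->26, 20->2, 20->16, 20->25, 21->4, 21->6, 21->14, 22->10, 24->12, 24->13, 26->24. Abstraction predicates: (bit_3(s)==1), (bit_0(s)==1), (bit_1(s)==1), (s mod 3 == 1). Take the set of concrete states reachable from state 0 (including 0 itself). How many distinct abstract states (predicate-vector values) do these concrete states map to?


BFS from 0:
Concrete reachable: {0, 2, 4, 5, 6, 7, 8, 9, 10, 12, 13, 15, 16, 17, 22, 23, 24, 25, 26, 27}
Abstract via predicates (bit_3(s)==1), (bit_0(s)==1), (bit_1(s)==1), (s mod 3 == 1):
  (0,0,0,0) <- {0}
  (0,0,0,1) <- {4, 16}
  (0,0,1,0) <- {2, 6}
  (0,0,1,1) <- {22}
  (0,1,0,0) <- {5, 17}
  (0,1,1,0) <- {23}
  (0,1,1,1) <- {7}
  (1,0,0,0) <- {8, 12, 24}
  (1,0,1,0) <- {26}
  (1,0,1,1) <- {10}
  (1,1,0,0) <- {9}
  (1,1,0,1) <- {13, 25}
  (1,1,1,0) <- {15, 27}
Distinct abstract states = 13

13


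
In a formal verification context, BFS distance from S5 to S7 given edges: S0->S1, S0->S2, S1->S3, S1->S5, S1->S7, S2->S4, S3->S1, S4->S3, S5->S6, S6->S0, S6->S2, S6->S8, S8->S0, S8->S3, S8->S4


BFS layer-by-layer from S5:
  dist 0: {S5}
  dist 1: {S6}
  dist 2: {S0, S2, S8}
  dist 3: {S1, S3, S4}
  dist 4: {S7}
  -> S7 reached at distance 4
Shortest path length = 4

4


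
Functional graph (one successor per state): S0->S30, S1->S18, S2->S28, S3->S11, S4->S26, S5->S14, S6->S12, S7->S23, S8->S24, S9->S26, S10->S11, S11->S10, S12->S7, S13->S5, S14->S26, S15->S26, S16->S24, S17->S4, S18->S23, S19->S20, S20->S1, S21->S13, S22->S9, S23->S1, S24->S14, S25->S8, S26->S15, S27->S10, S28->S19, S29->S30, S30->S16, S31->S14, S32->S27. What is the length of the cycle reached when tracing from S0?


Trace from S0 until a state repeats:
  S0 -> S30 -> S16 -> S24 -> S14 -> S26 -> S15 -> S26
S26 first seen at step 5, revisited at step 7.
Cycle length = 7 - 5 = 2

2


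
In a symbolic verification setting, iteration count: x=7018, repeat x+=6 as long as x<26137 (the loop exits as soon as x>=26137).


Step 1: x goes from 7018 toward 26137 by 6; the body runs while x<26137, so iterations = ceil((bound-start)/step)
Step 2: Distance=19119
Step 3: ceil(19119/6)=3187

3187


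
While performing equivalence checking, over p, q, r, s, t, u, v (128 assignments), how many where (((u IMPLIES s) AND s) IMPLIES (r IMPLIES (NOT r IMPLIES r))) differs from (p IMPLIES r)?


F1 = (((u IMPLIES s) AND s) IMPLIES (r IMPLIES (NOT r IMPLIES r)))
F2 = (p IMPLIES r)
Evaluate both on each of 128 rows (bits = p,q,r,s,t,u,v):
  row 0 [0000000]: F1=1 F2=1 -> 0
  row 1 [0000001]: F1=1 F2=1 -> 0
  row 2 [0000010]: F1=1 F2=1 -> 0
  row 3 [0000011]: F1=1 F2=1 -> 0
  row 4 [0000100]: F1=1 F2=1 -> 0
  (every remaining row is evaluated the same way; all 128 results are listed next)
Full result column, 8 rows per line (p,q,r,s fixed per line; t,u,v runs 000..111 left to right):
  rows 0-7 [p,q,r,s=0000]: 00000000  (ones: 0)
  rows 8-15 [p,q,r,s=0001]: 00000000  (ones: 0)
  rows 16-23 [p,q,r,s=0010]: 00000000  (ones: 0)
  rows 24-31 [p,q,r,s=0011]: 00000000  (ones: 0)
  rows 32-39 [p,q,r,s=0100]: 00000000  (ones: 0)
  rows 40-47 [p,q,r,s=0101]: 00000000  (ones: 0)
  rows 48-55 [p,q,r,s=0110]: 00000000  (ones: 0)
  rows 56-63 [p,q,r,s=0111]: 00000000  (ones: 0)
  rows 64-71 [p,q,r,s=1000]: 11111111  (ones: 8)
  rows 72-79 [p,q,r,s=1001]: 11111111  (ones: 8)
  rows 80-87 [p,q,r,s=1010]: 00000000  (ones: 0)
  rows 88-95 [p,q,r,s=1011]: 00000000  (ones: 0)
  rows 96-103 [p,q,r,s=1100]: 11111111  (ones: 8)
  rows 104-111 [p,q,r,s=1101]: 11111111  (ones: 8)
  rows 112-119 [p,q,r,s=1110]: 00000000  (ones: 0)
  rows 120-127 [p,q,r,s=1111]: 00000000  (ones: 0)
Disagreements = 0+0+0+0+0+0+0+0+8+8+0+0+8+8+0+0 = 32

32


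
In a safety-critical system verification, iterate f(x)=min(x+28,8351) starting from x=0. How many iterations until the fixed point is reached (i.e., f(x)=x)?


Step 1: x=0, cap=8351, increment=28
Step 2: x grows by 28 each step until capped at 8351; fixed point is x=8351
Step 3: iterations = ceil(8351/28) = 299

299


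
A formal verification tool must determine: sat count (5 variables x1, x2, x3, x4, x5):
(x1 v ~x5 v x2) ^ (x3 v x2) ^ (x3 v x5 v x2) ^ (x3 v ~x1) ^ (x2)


CNF with 5 clauses over 5 vars (32 assignments).
An assignment satisfies CNF iff every clause has >=1 true literal.
Check each row (bits = x1,x2,x3,x4,x5; clause T/F shown):
  row 0 [00000]: clauses=TFFTF -> 0
  row 1 [00001]: clauses=FFTTF -> 0
  row 2 [00010]: clauses=TFFTF -> 0
  row 3 [00011]: clauses=FFTTF -> 0
  row 4 [00100]: clauses=TTTTF -> 0
  row 5 [00101]: clauses=FTTTF -> 0
  row 6 [00110]: clauses=TTTTF -> 0
  row 7 [00111]: clauses=FTTTF -> 0
  row 8 [01000]: clauses=TTTTT -> 1
  row 9 [01001]: clauses=TTTTT -> 1
  row 10 [01010]: clauses=TTTTT -> 1
  row 11 [01011]: clauses=TTTTT -> 1
  row 12 [01100]: clauses=TTTTT -> 1
  row 13 [01101]: clauses=TTTTT -> 1
  row 14 [01110]: clauses=TTTTT -> 1
  row 15 [01111]: clauses=TTTTT -> 1
  row 16 [10000]: clauses=TFFFF -> 0
  row 17 [10001]: clauses=TFTFF -> 0
  row 18 [10010]: clauses=TFFFF -> 0
  row 19 [10011]: clauses=TFTFF -> 0
  row 20 [10100]: clauses=TTTTF -> 0
  row 21 [10101]: clauses=TTTTF -> 0
  row 22 [10110]: clauses=TTTTF -> 0
  row 23 [10111]: clauses=TTTTF -> 0
  row 24 [11000]: clauses=TTTFT -> 0
  row 25 [11001]: clauses=TTTFT -> 0
  row 26 [11010]: clauses=TTTFT -> 0
  row 27 [11011]: clauses=TTTFT -> 0
  row 28 [11100]: clauses=TTTTT -> 1
  row 29 [11101]: clauses=TTTTT -> 1
  row 30 [11110]: clauses=TTTTT -> 1
  row 31 [11111]: clauses=TTTTT -> 1
Full result column, 8 rows per line (x1,x2 fixed per line; x3,x4,x5 runs 000..111 left to right):
  rows 0-7 [x1,x2=00]: 00000000  (ones: 0)
  rows 8-15 [x1,x2=01]: 11111111  (ones: 8)
  rows 16-23 [x1,x2=10]: 00000000  (ones: 0)
  rows 24-31 [x1,x2=11]: 00001111  (ones: 4)
Satisfying assignments = 0+8+0+4 = 12

12


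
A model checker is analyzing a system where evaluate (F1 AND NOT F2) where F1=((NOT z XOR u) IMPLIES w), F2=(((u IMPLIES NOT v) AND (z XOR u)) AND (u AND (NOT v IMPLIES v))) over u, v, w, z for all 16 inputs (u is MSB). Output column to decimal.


F1 = ((NOT z XOR u) IMPLIES w)
F2 = (((u IMPLIES NOT v) AND (z XOR u)) AND (u AND (NOT v IMPLIES v)))
Counterexample to F1=>F2 is where F1=1 and F2=0.
Evaluate each row (bits = u,v,w,z, MSB first):
  row 0 [0000]: F1=0 F2=0 -> F1&~F2 -> 0
  row 1 [0001]: F1=1 F2=0 -> F1&~F2 -> 1
  row 2 [0010]: F1=1 F2=0 -> F1&~F2 -> 1
  row 3 [0011]: F1=1 F2=0 -> F1&~F2 -> 1
  row 4 [0100]: F1=0 F2=0 -> F1&~F2 -> 0
  row 5 [0101]: F1=1 F2=0 -> F1&~F2 -> 1
  row 6 [0110]: F1=1 F2=0 -> F1&~F2 -> 1
  row 7 [0111]: F1=1 F2=0 -> F1&~F2 -> 1
  row 8 [1000]: F1=1 F2=0 -> F1&~F2 -> 1
  row 9 [1001]: F1=0 F2=0 -> F1&~F2 -> 0
  row 10 [1010]: F1=1 F2=0 -> F1&~F2 -> 1
  row 11 [1011]: F1=1 F2=0 -> F1&~F2 -> 1
  row 12 [1100]: F1=1 F2=0 -> F1&~F2 -> 1
  row 13 [1101]: F1=0 F2=0 -> F1&~F2 -> 0
  row 14 [1110]: F1=1 F2=0 -> F1&~F2 -> 1
  row 15 [1111]: F1=1 F2=0 -> F1&~F2 -> 1
Full result column, 4 rows per line (u,v fixed per line; w,z runs 00..11 left to right):
  rows 0-3 [u,v=00]: 0111  = hex 7
  rows 4-7 [u,v=01]: 0111  = hex 7
  rows 8-11 [u,v=10]: 1011  = hex B
  rows 12-15 [u,v=11]: 1011  = hex B
Counterexample vector (row 0 .. row 15) = 0111011110111011
Output column grouped in 4s = 0111 0111 1011 1011 = 0x77BB
Convert to decimal digit by digit (value = value*16 + digit):
  7 -> 7
  7*16 + 7 = 119
  119*16 + 11 (B) = 1915
  1915*16 + 11 (B) = 30651
Decimal = 30651

30651


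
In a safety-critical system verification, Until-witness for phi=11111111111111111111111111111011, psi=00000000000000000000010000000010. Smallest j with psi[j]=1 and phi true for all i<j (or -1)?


(phi U psi) at 0: need smallest j with psi[j]=1 and phi[i]=1 for all i in [0,j).
Scan from step 0:
  step 0: phi=1, psi=0 -> continue
  step 1: phi=1, psi=0 -> continue
  step 2: phi=1, psi=0 -> continue
  step 3: phi=1, psi=0 -> continue
  step 21: psi=1 and phi held for [0,21) -> witness found
Witness step = 21

21


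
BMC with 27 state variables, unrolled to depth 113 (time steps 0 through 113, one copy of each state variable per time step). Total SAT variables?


BMC unrolls to depth k, creating one copy of each state var for steps 0..k.
Step count = 113 + 1 = 114 (steps 0 through 113)
Vars per step = 27
Total = 27 * 114 = 3078

3078


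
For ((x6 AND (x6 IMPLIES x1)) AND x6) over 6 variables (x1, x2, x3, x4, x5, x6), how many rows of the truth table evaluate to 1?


Formula: ((x6 AND (x6 IMPLIES x1)) AND x6) over 6 vars (64 rows)
Evaluate each row (x1, x2, x3, x4, x5, x6 as bits, MSB first):
  row 0 [000000]: ((0 AND (0 IMPLIES 0)) AND 0) -> 0
  row 1 [000001]: ((1 AND (1 IMPLIES 0)) AND 1) -> 0
  row 2 [000010]: ((0 AND (0 IMPLIES 0)) AND 0) -> 0
  row 3 [000011]: ((1 AND (1 IMPLIES 0)) AND 1) -> 0
  row 4 [000100]: ((0 AND (0 IMPLIES 0)) AND 0) -> 0
  (every remaining row is evaluated the same way; all 64 results are listed next)
Full result column, 8 rows per line (x1,x2,x3 fixed per line; x4,x5,x6 runs 000..111 left to right):
  rows 0-7 [x1,x2,x3=000]: 00000000  (ones: 0)
  rows 8-15 [x1,x2,x3=001]: 00000000  (ones: 0)
  rows 16-23 [x1,x2,x3=010]: 00000000  (ones: 0)
  rows 24-31 [x1,x2,x3=011]: 00000000  (ones: 0)
  rows 32-39 [x1,x2,x3=100]: 01010101  (ones: 4)
  rows 40-47 [x1,x2,x3=101]: 01010101  (ones: 4)
  rows 48-55 [x1,x2,x3=110]: 01010101  (ones: 4)
  rows 56-63 [x1,x2,x3=111]: 01010101  (ones: 4)
Count of 1-rows = 0+0+0+0+4+4+4+4 = 16

16


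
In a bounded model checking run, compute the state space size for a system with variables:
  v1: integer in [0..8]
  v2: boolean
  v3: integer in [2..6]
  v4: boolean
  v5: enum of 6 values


State space = product of domain sizes of all variables.
Domain sizes:
  v1 (integer in [0..8]): 9
  v2 (boolean): 2
  v3 (integer in [2..6]): 5
  v4 (boolean): 2
  v5 (enum of 6 values): 6
Product = 9 * 2 * 5 * 2 * 6 = 1080

1080


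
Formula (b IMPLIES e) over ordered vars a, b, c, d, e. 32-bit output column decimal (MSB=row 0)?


Formula: (b IMPLIES e) over a, b, c, d, e (32 rows)
Evaluate each row (bits = a,b,c,d,e, MSB first):
  row 0 [00000]: (0 IMPLIES 0) -> 1
  row 1 [00001]: (0 IMPLIES 1) -> 1
  row 2 [00010]: (0 IMPLIES 0) -> 1
  row 3 [00011]: (0 IMPLIES 1) -> 1
  row 4 [00100]: (0 IMPLIES 0) -> 1
  row 5 [00101]: (0 IMPLIES 1) -> 1
  row 6 [00110]: (0 IMPLIES 0) -> 1
  row 7 [00111]: (0 IMPLIES 1) -> 1
  row 8 [01000]: (1 IMPLIES 0) -> 0
  row 9 [01001]: (1 IMPLIES 1) -> 1
  row 10 [01010]: (1 IMPLIES 0) -> 0
  row 11 [01011]: (1 IMPLIES 1) -> 1
  row 12 [01100]: (1 IMPLIES 0) -> 0
  row 13 [01101]: (1 IMPLIES 1) -> 1
  row 14 [01110]: (1 IMPLIES 0) -> 0
  row 15 [01111]: (1 IMPLIES 1) -> 1
  row 16 [10000]: (0 IMPLIES 0) -> 1
  row 17 [10001]: (0 IMPLIES 1) -> 1
  row 18 [10010]: (0 IMPLIES 0) -> 1
  row 19 [10011]: (0 IMPLIES 1) -> 1
  row 20 [10100]: (0 IMPLIES 0) -> 1
  row 21 [10101]: (0 IMPLIES 1) -> 1
  row 22 [10110]: (0 IMPLIES 0) -> 1
  row 23 [10111]: (0 IMPLIES 1) -> 1
  row 24 [11000]: (1 IMPLIES 0) -> 0
  row 25 [11001]: (1 IMPLIES 1) -> 1
  row 26 [11010]: (1 IMPLIES 0) -> 0
  row 27 [11011]: (1 IMPLIES 1) -> 1
  row 28 [11100]: (1 IMPLIES 0) -> 0
  row 29 [11101]: (1 IMPLIES 1) -> 1
  row 30 [11110]: (1 IMPLIES 0) -> 0
  row 31 [11111]: (1 IMPLIES 1) -> 1
Full result column, 4 rows per line (a,b,c fixed per line; d,e runs 00..11 left to right):
  rows 0-3 [a,b,c=000]: 1111  = hex F
  rows 4-7 [a,b,c=001]: 1111  = hex F
  rows 8-11 [a,b,c=010]: 0101  = hex 5
  rows 12-15 [a,b,c=011]: 0101  = hex 5
  rows 16-19 [a,b,c=100]: 1111  = hex F
  rows 20-23 [a,b,c=101]: 1111  = hex F
  rows 24-27 [a,b,c=110]: 0101  = hex 5
  rows 28-31 [a,b,c=111]: 0101  = hex 5
Output column (row 0 .. row 31) = 11111111010101011111111101010101
Output column grouped in 4s = 1111 1111 0101 0101 1111 1111 0101 0101 = 0xFF55FF55
Convert to decimal digit by digit (value = value*16 + digit):
  F -> 15
  15*16 + 15 (F) = 255
  255*16 + 5 = 4085
  4085*16 + 5 = 65365
  65365*16 + 15 (F) = 1045855
  1045855*16 + 15 (F) = 16733695
  16733695*16 + 5 = 267739125
  267739125*16 + 5 = 4283826005
Decimal = 4283826005

4283826005


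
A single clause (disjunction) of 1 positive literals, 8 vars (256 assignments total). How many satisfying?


Step 1: Total=2^8=256
Step 2: Unsat when all 1 false: 2^7=128
Step 3: Sat=256-128=128

128


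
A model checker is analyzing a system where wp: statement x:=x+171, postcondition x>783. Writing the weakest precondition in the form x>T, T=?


Formula: wp(x:=E, P) = P[E/x] (substitute E for x in postcondition)
Step 1: Postcondition: x>783
Step 2: Substitute x+171 for x: x+171>783
Step 3: Solve for x: x > 783-171 = 612

612


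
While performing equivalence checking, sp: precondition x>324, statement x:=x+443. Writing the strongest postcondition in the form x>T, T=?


Formula: sp(P, x:=E) = exists old_x. (x = E[old_x/x]) AND P[old_x/x] (old_x is the value of x before the assignment; eliminate old_x by solving x = E[old_x/x] for old_x)
Step 1: Precondition P: x>324, i.e. old_x > 324
Step 2: Assignment gives x = old_x + 443, so old_x = x - 443
Step 3: Substitute into P: x - 443 > 324
Step 4: Simplify: x > 324+443 = 767

767


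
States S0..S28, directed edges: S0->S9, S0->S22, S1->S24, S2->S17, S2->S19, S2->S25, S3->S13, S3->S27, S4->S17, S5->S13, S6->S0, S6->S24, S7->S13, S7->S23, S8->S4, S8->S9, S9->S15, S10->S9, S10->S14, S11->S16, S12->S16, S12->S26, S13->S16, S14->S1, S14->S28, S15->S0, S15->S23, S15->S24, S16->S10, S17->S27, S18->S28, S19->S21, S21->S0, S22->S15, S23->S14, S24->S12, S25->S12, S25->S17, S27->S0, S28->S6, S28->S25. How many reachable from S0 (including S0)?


BFS from S0:
  layer 0: {S0}
  layer 1: {S9, S22}
  layer 2: {S15}
  layer 3: {S23, S24}
  layer 4: {S12, S14}
  layer 5: {S1, S16, S26, S28}
  layer 6: {S6, S10, S25}
  layer 7: {S17}
  layer 8: {S27}
Reachable set: {S0, S1, S6, S9, S10, S12, S14, S15, S16, S17, S22, S23, S24, S25, S26, S27, S28}
Count = 17

17


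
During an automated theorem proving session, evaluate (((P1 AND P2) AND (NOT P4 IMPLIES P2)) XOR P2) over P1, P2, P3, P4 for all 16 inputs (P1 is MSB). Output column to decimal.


Formula: (((P1 AND P2) AND (NOT P4 IMPLIES P2)) XOR P2) over P1, P2, P3, P4 (16 rows)
Evaluate each row (bits = P1,P2,P3,P4, MSB first):
  row 0 [0000]: (((0 AND 0) AND (NOT 0 IMPLIES 0)) XOR 0) -> 0
  row 1 [0001]: (((0 AND 0) AND (NOT 1 IMPLIES 0)) XOR 0) -> 0
  row 2 [0010]: (((0 AND 0) AND (NOT 0 IMPLIES 0)) XOR 0) -> 0
  row 3 [0011]: (((0 AND 0) AND (NOT 1 IMPLIES 0)) XOR 0) -> 0
  row 4 [0100]: (((0 AND 1) AND (NOT 0 IMPLIES 1)) XOR 1) -> 1
  row 5 [0101]: (((0 AND 1) AND (NOT 1 IMPLIES 1)) XOR 1) -> 1
  row 6 [0110]: (((0 AND 1) AND (NOT 0 IMPLIES 1)) XOR 1) -> 1
  row 7 [0111]: (((0 AND 1) AND (NOT 1 IMPLIES 1)) XOR 1) -> 1
  row 8 [1000]: (((1 AND 0) AND (NOT 0 IMPLIES 0)) XOR 0) -> 0
  row 9 [1001]: (((1 AND 0) AND (NOT 1 IMPLIES 0)) XOR 0) -> 0
  row 10 [1010]: (((1 AND 0) AND (NOT 0 IMPLIES 0)) XOR 0) -> 0
  row 11 [1011]: (((1 AND 0) AND (NOT 1 IMPLIES 0)) XOR 0) -> 0
  row 12 [1100]: (((1 AND 1) AND (NOT 0 IMPLIES 1)) XOR 1) -> 0
  row 13 [1101]: (((1 AND 1) AND (NOT 1 IMPLIES 1)) XOR 1) -> 0
  row 14 [1110]: (((1 AND 1) AND (NOT 0 IMPLIES 1)) XOR 1) -> 0
  row 15 [1111]: (((1 AND 1) AND (NOT 1 IMPLIES 1)) XOR 1) -> 0
Full result column, 4 rows per line (P1,P2 fixed per line; P3,P4 runs 00..11 left to right):
  rows 0-3 [P1,P2=00]: 0000  = hex 0
  rows 4-7 [P1,P2=01]: 1111  = hex F
  rows 8-11 [P1,P2=10]: 0000  = hex 0
  rows 12-15 [P1,P2=11]: 0000  = hex 0
Output column (row 0 .. row 15) = 0000111100000000
Output column grouped in 4s = 0000 1111 0000 0000 = 0x0F00
Convert to decimal digit by digit (value = value*16 + digit):
  0 -> 0
  0*16 + 15 (F) = 15
  15*16 + 0 = 240
  240*16 + 0 = 3840
Decimal = 3840

3840


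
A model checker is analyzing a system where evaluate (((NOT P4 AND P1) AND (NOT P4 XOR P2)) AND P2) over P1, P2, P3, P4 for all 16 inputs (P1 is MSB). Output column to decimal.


Formula: (((NOT P4 AND P1) AND (NOT P4 XOR P2)) AND P2) over P1, P2, P3, P4 (16 rows)
Evaluate each row (bits = P1,P2,P3,P4, MSB first):
  row 0 [0000]: (((NOT 0 AND 0) AND (NOT 0 XOR 0)) AND 0) -> 0
  row 1 [0001]: (((NOT 1 AND 0) AND (NOT 1 XOR 0)) AND 0) -> 0
  row 2 [0010]: (((NOT 0 AND 0) AND (NOT 0 XOR 0)) AND 0) -> 0
  row 3 [0011]: (((NOT 1 AND 0) AND (NOT 1 XOR 0)) AND 0) -> 0
  row 4 [0100]: (((NOT 0 AND 0) AND (NOT 0 XOR 1)) AND 1) -> 0
  row 5 [0101]: (((NOT 1 AND 0) AND (NOT 1 XOR 1)) AND 1) -> 0
  row 6 [0110]: (((NOT 0 AND 0) AND (NOT 0 XOR 1)) AND 1) -> 0
  row 7 [0111]: (((NOT 1 AND 0) AND (NOT 1 XOR 1)) AND 1) -> 0
  row 8 [1000]: (((NOT 0 AND 1) AND (NOT 0 XOR 0)) AND 0) -> 0
  row 9 [1001]: (((NOT 1 AND 1) AND (NOT 1 XOR 0)) AND 0) -> 0
  row 10 [1010]: (((NOT 0 AND 1) AND (NOT 0 XOR 0)) AND 0) -> 0
  row 11 [1011]: (((NOT 1 AND 1) AND (NOT 1 XOR 0)) AND 0) -> 0
  row 12 [1100]: (((NOT 0 AND 1) AND (NOT 0 XOR 1)) AND 1) -> 0
  row 13 [1101]: (((NOT 1 AND 1) AND (NOT 1 XOR 1)) AND 1) -> 0
  row 14 [1110]: (((NOT 0 AND 1) AND (NOT 0 XOR 1)) AND 1) -> 0
  row 15 [1111]: (((NOT 1 AND 1) AND (NOT 1 XOR 1)) AND 1) -> 0
Full result column, 4 rows per line (P1,P2 fixed per line; P3,P4 runs 00..11 left to right):
  rows 0-3 [P1,P2=00]: 0000  = hex 0
  rows 4-7 [P1,P2=01]: 0000  = hex 0
  rows 8-11 [P1,P2=10]: 0000  = hex 0
  rows 12-15 [P1,P2=11]: 0000  = hex 0
Output column (row 0 .. row 15) = 0000000000000000
Output column grouped in 4s = 0000 0000 0000 0000 = 0x0000
Convert to decimal digit by digit (value = value*16 + digit):
  0 -> 0
  0*16 + 0 = 0
  0*16 + 0 = 0
  0*16 + 0 = 0
Decimal = 0

0


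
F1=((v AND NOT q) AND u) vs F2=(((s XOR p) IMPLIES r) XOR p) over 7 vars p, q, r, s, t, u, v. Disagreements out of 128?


F1 = ((v AND NOT q) AND u)
F2 = (((s XOR p) IMPLIES r) XOR p)
Evaluate both on each of 128 rows (bits = p,q,r,s,t,u,v):
  row 0 [0000000]: F1=0 F2=1 (differ) -> 1
  row 1 [0000001]: F1=0 F2=1 (differ) -> 1
  row 2 [0000010]: F1=0 F2=1 (differ) -> 1
  row 3 [0000011]: F1=1 F2=1 -> 0
  row 4 [0000100]: F1=0 F2=1 (differ) -> 1
  (every remaining row is evaluated the same way; all 128 results are listed next)
Full result column, 8 rows per line (p,q,r,s fixed per line; t,u,v runs 000..111 left to right):
  rows 0-7 [p,q,r,s=0000]: 11101110  (ones: 6)
  rows 8-15 [p,q,r,s=0001]: 00010001  (ones: 2)
  rows 16-23 [p,q,r,s=0010]: 11101110  (ones: 6)
  rows 24-31 [p,q,r,s=0011]: 11101110  (ones: 6)
  rows 32-39 [p,q,r,s=0100]: 11111111  (ones: 8)
  rows 40-47 [p,q,r,s=0101]: 00000000  (ones: 0)
  rows 48-55 [p,q,r,s=0110]: 11111111  (ones: 8)
  rows 56-63 [p,q,r,s=0111]: 11111111  (ones: 8)
  rows 64-71 [p,q,r,s=1000]: 11101110  (ones: 6)
  rows 72-79 [p,q,r,s=1001]: 00010001  (ones: 2)
  rows 80-87 [p,q,r,s=1010]: 00010001  (ones: 2)
  rows 88-95 [p,q,r,s=1011]: 00010001  (ones: 2)
  rows 96-103 [p,q,r,s=1100]: 11111111  (ones: 8)
  rows 104-111 [p,q,r,s=1101]: 00000000  (ones: 0)
  rows 112-119 [p,q,r,s=1110]: 00000000  (ones: 0)
  rows 120-127 [p,q,r,s=1111]: 00000000  (ones: 0)
Disagreements = 6+2+6+6+8+0+8+8+6+2+2+2+8+0+0+0 = 64

64
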